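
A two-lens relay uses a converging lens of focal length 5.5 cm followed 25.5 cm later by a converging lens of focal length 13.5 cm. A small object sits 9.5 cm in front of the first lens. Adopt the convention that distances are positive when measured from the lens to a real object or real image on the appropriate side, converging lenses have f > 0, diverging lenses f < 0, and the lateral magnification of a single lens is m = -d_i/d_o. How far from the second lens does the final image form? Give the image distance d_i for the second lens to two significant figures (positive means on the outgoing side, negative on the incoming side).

-160 cm

First lens: d_i1 = 1/(1/5.5 - 1/9.5) = 13.062 cm.
Object distance for lens 2: d_o2 = 25.5 - 13.062 = 12.438 cm.
Second lens: d_i2 = 1/(1/13.5 - 1/(12.438)) = -158.029 cm.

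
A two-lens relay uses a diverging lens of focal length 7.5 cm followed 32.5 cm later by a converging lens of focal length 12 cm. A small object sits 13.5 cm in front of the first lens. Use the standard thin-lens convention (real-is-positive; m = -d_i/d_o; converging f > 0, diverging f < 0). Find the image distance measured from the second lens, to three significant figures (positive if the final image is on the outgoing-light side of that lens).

17.7 cm

Lens 1: 1/d_i1 = 1/f_1 - 1/d_o1 = 1/(-7.5) - 1/13.5 = -0.20741 cm^-1, so d_i1 = -4.821 cm.
With d_i1 < 0 the first image is virtual and lies on the object side; the object distance for lens 2 is d_o2 = 32.5 - (-4.821) = 37.321 cm.
Lens 2: 1/d_i2 = 1/f_2 - 1/d_o2 = 1/12 - 1/(37.321) = 0.05654 cm^-1, so d_i2 = 17.687 cm.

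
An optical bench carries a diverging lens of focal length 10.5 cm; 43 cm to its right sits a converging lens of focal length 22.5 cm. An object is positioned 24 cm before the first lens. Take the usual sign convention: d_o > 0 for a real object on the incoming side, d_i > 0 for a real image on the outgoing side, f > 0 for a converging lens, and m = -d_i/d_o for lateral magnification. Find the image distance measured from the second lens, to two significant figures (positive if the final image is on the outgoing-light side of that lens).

41 cm

Lens 1: 1/d_i1 = 1/f_1 - 1/d_o1 = 1/(-10.5) - 1/24 = -0.13690 cm^-1, so d_i1 = -7.304 cm.
The intermediate image is virtual, 7.304 cm to the left of lens 1, so d_o2 = L - d_i1 = 43 - (-7.304) = 50.304 cm.
Lens 2: 1/d_i2 = 1/f_2 - 1/d_o2 = 1/22.5 - 1/(50.304) = 0.02457 cm^-1, so d_i2 = 40.708 cm.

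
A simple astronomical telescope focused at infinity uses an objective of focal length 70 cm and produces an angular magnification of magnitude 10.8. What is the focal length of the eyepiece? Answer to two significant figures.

6.5 cm

|M| = f_obj/f_eye, so f_eye = f_obj/|M| = 70/10.8 = 6.481 cm.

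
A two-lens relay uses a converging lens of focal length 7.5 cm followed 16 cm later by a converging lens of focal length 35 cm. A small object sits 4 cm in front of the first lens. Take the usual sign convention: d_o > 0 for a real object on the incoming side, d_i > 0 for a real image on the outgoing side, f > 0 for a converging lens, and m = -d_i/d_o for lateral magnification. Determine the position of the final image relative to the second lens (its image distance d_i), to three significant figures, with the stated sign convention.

-82.5 cm

First lens: d_i1 = 1/(1/7.5 - 1/4) = -8.571 cm.
The intermediate image is virtual, 8.571 cm to the left of lens 1, so d_o2 = L - d_i1 = 16 - (-8.571) = 24.571 cm.
Second lens: d_i2 = 1/(1/35 - 1/(24.571)) = -82.466 cm.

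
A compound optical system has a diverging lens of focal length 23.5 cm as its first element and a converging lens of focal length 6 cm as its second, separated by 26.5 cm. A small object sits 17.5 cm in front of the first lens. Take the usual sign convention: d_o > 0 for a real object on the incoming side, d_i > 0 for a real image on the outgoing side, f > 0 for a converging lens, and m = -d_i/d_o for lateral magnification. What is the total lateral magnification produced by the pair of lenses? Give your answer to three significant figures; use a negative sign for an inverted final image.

Lens 1: 1/d_i1 = 1/f_1 - 1/d_o1 = 1/(-23.5) - 1/17.5 = -0.09970 cm^-1, so d_i1 = -10.030 cm.
m_1 = -(-10.030)/17.5 = 0.5732.
With d_i1 < 0 the first image is virtual and lies on the object side; the object distance for lens 2 is d_o2 = 26.5 - (-10.030) = 36.530 cm.
Lens 2: 1/d_i2 = 1/f_2 - 1/d_o2 = 1/6 - 1/(36.530) = 0.13929 cm^-1, so d_i2 = 7.179 cm.
m_2 = -(7.179)/(36.530) = -0.1965.
Total m = m_1 x m_2 = (0.5732)(-0.1965) = -0.1126.

-0.113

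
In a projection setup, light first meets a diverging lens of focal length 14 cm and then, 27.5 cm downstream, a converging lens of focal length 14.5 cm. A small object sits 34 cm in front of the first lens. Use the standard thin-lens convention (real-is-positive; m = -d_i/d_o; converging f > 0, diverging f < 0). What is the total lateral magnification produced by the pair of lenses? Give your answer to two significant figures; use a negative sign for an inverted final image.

First lens: d_i1 = 1/(1/(-14) - 1/34) = -9.917 cm.
m_1 = -(-9.917)/34 = 0.2917.
With d_i1 < 0 the first image is virtual and lies on the object side; the object distance for lens 2 is d_o2 = 27.5 - (-9.917) = 37.417 cm.
Second lens: d_i2 = 1/(1/14.5 - 1/(37.417)) = 23.675 cm.
m_2 = -(23.675)/(37.417) = -0.6327.
Overall magnification: m = m_1 m_2 = -0.1845.

-0.18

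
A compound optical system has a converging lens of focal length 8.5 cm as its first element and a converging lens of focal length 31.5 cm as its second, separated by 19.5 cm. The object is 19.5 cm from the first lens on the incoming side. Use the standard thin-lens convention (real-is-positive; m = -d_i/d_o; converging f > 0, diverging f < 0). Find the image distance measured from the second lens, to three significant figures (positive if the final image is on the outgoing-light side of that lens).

First lens: d_i1 = 1/(1/8.5 - 1/19.5) = 15.068 cm.
That image sits 4.432 cm in front of the second lens, so d_o2 = 4.432 cm.
Second lens: d_i2 = 1/(1/31.5 - 1/(4.432)) = -5.157 cm.

-5.16 cm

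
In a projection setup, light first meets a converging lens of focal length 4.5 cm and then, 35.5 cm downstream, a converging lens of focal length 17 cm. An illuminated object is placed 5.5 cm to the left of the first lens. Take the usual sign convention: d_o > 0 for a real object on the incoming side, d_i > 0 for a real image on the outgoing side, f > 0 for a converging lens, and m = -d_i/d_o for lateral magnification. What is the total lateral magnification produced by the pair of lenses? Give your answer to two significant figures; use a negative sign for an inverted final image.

Applying the thin-lens equation to the first lens, 1/4.5 = 1/5.5 + 1/d_i1, which gives d_i1 = 24.750 cm.
Its lateral magnification is m_1 = -d_i1/d_o1 = -(24.750)/5.5 = -4.5000.
Object distance for lens 2: d_o2 = 35.5 - 24.750 = 10.750 cm.
Applying the thin-lens equation again with f_2 = 17 cm and d_o2 = 10.750 cm gives d_i2 = -29.240 cm.
m_2 = -(-29.240)/(10.750) = 2.7200.
Overall magnification: m = m_1 m_2 = -12.2400.

-12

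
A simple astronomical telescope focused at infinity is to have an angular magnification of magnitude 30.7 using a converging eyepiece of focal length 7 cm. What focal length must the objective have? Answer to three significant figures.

215 cm

|M| = f_obj/|f_eye|, so f_obj = |M| x |f_eye| = 30.7 x 7 = 214.900 cm.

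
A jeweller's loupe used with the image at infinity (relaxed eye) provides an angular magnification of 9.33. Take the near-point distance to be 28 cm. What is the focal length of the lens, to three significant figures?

For the image at infinity, M = D/f.
f = D/M = 28/9.33 = 3.001 cm.

3.00 cm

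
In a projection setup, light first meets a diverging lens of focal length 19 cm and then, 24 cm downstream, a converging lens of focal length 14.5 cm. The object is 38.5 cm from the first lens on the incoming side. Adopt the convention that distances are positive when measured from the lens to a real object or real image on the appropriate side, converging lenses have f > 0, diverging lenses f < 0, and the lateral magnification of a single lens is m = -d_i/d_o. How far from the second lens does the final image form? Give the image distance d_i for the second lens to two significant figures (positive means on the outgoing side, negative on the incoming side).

24 cm

Applying the thin-lens equation to the first lens, 1/(-19) = 1/38.5 + 1/d_i1, which gives d_i1 = -12.722 cm.
With d_i1 < 0 the first image is virtual and lies on the object side; the object distance for lens 2 is d_o2 = 24 - (-12.722) = 36.722 cm.
Applying the thin-lens equation again with f_2 = 14.5 cm and d_o2 = 36.722 cm gives d_i2 = 23.961 cm.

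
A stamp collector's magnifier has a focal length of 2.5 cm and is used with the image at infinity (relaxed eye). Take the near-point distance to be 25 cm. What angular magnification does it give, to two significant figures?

M = D/f = 25/2.5 = 10.000.

10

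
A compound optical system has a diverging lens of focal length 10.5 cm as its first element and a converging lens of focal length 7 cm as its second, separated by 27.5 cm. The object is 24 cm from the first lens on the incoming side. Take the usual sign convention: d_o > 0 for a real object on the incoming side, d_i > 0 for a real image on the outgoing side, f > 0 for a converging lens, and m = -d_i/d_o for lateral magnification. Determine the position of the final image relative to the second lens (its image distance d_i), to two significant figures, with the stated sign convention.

8.8 cm

Applying the thin-lens equation to the first lens, 1/(-10.5) = 1/24 + 1/d_i1, which gives d_i1 = -7.304 cm.
The intermediate image is virtual, 7.304 cm to the left of lens 1, so d_o2 = L - d_i1 = 27.5 - (-7.304) = 34.804 cm.
Applying the thin-lens equation again with f_2 = 7 cm and d_o2 = 34.804 cm gives d_i2 = 8.762 cm.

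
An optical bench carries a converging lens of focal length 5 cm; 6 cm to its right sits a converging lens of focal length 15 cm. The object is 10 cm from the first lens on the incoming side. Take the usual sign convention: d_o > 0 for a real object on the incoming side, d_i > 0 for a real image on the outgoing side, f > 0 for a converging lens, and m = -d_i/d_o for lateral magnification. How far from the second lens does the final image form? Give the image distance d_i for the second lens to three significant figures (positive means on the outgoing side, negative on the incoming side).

3.16 cm

First lens: d_i1 = 1/(1/5 - 1/10) = 10.000 cm.
Since 10.000 cm > 6 cm, the first image lies past the second lens and serves as a virtual object: d_o2 = L - d_i1 = -4.000 cm.
Second lens: d_i2 = 1/(1/15 - 1/(-4.000)) = 3.158 cm.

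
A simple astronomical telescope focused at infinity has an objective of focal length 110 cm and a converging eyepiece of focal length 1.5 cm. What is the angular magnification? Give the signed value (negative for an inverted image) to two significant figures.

-73

M = -f_obj/f_eye = -110/(1.5) = -73.333.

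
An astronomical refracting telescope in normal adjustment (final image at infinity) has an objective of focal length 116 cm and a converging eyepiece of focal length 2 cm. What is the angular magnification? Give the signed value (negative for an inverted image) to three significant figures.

-58.0

M = -f_obj/f_eye = -116/(2) = -58.000.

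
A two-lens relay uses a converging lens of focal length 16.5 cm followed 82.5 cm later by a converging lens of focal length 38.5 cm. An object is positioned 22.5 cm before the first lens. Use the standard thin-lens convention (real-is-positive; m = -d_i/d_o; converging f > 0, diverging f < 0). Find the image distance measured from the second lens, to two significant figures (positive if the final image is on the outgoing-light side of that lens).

-44 cm

First lens: d_i1 = 1/(1/16.5 - 1/22.5) = 61.875 cm.
The intermediate image is 61.875 cm to the right of lens 1, so d_o2 = L - d_i1 = 82.5 - 61.875 = 20.625 cm.
Second lens: d_i2 = 1/(1/38.5 - 1/(20.625)) = -44.423 cm.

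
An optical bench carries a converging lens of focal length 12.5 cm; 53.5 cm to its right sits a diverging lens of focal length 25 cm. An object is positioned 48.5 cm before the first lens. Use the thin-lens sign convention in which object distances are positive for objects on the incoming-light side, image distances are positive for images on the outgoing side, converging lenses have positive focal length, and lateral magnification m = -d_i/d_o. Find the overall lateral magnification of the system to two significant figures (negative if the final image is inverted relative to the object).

-0.14

Lens 1: 1/d_i1 = 1/f_1 - 1/d_o1 = 1/12.5 - 1/48.5 = 0.05938 cm^-1, so d_i1 = 16.840 cm.
m_1 = -(16.840)/48.5 = -0.3472.
That image sits 36.660 cm in front of the second lens, so d_o2 = 36.660 cm.
Lens 2: 1/d_i2 = 1/f_2 - 1/d_o2 = 1/(-25) - 1/(36.660) = -0.06728 cm^-1, so d_i2 = -14.864 cm.
m_2 = -(-14.864)/(36.660) = 0.4055.
Overall magnification: m = m_1 m_2 = -0.1408.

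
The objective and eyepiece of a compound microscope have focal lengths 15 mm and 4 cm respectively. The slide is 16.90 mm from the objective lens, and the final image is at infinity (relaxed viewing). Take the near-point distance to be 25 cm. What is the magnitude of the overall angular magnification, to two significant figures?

Convert to cm: f_obj = 15 mm = 1.5 cm; d_o = 16.90 mm = 1.69 cm.
Objective: 1/d_i = 1/f_obj - 1/d_o = 1/1.5 - 1/1.69 = 0.07495 cm^-1, so d_i = 13.342 cm.
m_obj = -d_i/d_o = -13.342/1.69 = -7.895.
Eyepiece angular magnification (image at infinity): M_eye = D/f_e = 25/4 = 6.250.
Overall M = m_obj x M_eye = (-7.895)(6.250) = -49.34.
|M| = 49.34.

49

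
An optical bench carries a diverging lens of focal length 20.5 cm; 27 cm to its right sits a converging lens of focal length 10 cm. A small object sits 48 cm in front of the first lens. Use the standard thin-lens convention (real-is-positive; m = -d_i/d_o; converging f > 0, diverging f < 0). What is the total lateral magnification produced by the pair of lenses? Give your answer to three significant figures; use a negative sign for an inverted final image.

-0.0954

First lens: d_i1 = 1/(1/(-20.5) - 1/48) = -14.365 cm.
m_1 = -(-14.365)/48 = 0.2993.
With d_i1 < 0 the first image is virtual and lies on the object side; the object distance for lens 2 is d_o2 = 27 - (-14.365) = 41.365 cm.
Second lens: d_i2 = 1/(1/10 - 1/(41.365)) = 13.188 cm.
m_2 = -(13.188)/(41.365) = -0.3188.
The system's lateral magnification is m_1 m_2 = (0.2993)(-0.3188) = -0.0954.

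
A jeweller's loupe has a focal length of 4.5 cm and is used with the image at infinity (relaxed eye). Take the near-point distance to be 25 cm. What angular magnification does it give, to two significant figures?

5.6

M = D/f = 25/4.5 = 5.556.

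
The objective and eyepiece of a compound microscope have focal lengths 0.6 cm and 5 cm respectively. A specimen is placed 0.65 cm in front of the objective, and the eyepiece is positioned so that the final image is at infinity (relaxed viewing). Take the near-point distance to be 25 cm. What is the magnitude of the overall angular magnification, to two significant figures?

Objective: 1/d_i = 1/f_obj - 1/d_o = 1/0.6 - 1/0.65 = 0.12821 cm^-1, so d_i = 7.800 cm.
m_obj = -d_i/d_o = -7.800/0.65 = -12.000.
Eyepiece angular magnification (image at infinity): M_eye = D/f_e = 25/5 = 5.000.
Overall M = m_obj x M_eye = (-12.000)(5.000) = -60.00.
|M| = 60.00.

60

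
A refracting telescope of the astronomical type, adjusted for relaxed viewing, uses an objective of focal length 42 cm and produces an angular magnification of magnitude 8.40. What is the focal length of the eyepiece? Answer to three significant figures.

|M| = f_obj/f_eye, so f_eye = f_obj/|M| = 42/8.4 = 5.000 cm.

5.00 cm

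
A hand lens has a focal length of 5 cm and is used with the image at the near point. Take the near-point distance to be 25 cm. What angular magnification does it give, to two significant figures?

M = 1 + D/f = 1 + 25/5 = 6.000.

6.0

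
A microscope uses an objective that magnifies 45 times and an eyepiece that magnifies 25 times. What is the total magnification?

1125

The overall magnification of a compound microscope is the product of the objective and eyepiece magnifications:
M = M_obj x M_eye = 45 x 25 = 1125.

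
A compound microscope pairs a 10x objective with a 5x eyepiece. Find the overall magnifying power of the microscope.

The overall magnification of a compound microscope is the product of the objective and eyepiece magnifications:
M = M_obj x M_eye = 10 x 5 = 50.

50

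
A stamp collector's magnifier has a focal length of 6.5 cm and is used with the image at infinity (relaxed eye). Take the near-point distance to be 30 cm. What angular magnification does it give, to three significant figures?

M = D/f = 30/6.5 = 4.615.

4.62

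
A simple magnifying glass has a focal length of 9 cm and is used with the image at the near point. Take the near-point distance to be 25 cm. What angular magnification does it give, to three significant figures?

M = 1 + D/f = 1 + 25/9 = 3.778.

3.78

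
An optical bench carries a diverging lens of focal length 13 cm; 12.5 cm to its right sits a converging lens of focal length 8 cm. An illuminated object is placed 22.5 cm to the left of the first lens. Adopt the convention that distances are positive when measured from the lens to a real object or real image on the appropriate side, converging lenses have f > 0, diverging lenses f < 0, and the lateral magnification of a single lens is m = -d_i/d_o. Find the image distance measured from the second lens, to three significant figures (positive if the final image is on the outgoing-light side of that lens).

13.0 cm

First lens: d_i1 = 1/(1/(-13) - 1/22.5) = -8.239 cm.
With d_i1 < 0 the first image is virtual and lies on the object side; the object distance for lens 2 is d_o2 = 12.5 - (-8.239) = 20.739 cm.
Second lens: d_i2 = 1/(1/8 - 1/(20.739)) = 13.024 cm.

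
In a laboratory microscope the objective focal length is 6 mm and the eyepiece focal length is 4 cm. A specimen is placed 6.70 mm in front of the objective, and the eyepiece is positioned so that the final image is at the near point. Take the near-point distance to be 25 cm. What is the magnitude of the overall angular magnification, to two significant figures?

62

Convert to cm: f_obj = 6 mm = 0.6 cm; d_o = 6.70 mm = 0.67 cm.
Objective: 1/d_i = 1/f_obj - 1/d_o = 1/0.6 - 1/0.67 = 0.17413 cm^-1, so d_i = 5.743 cm.
m_obj = -d_i/d_o = -5.743/0.67 = -8.571.
Eyepiece angular magnification (image at near point): M_eye = 1 + D/f_e = 1 + 25/4 = 7.250.
Overall M = m_obj x M_eye = (-8.571)(7.250) = -62.14.
|M| = 62.14.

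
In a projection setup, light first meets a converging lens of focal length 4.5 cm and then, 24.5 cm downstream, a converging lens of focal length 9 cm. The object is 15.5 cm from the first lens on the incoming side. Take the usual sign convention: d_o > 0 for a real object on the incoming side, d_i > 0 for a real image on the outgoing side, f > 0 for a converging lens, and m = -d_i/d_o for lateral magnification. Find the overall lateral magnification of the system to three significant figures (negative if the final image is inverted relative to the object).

Applying the thin-lens equation to the first lens, 1/4.5 = 1/15.5 + 1/d_i1, which gives d_i1 = 6.341 cm.
Its lateral magnification is m_1 = -d_i1/d_o1 = -(6.341)/15.5 = -0.4091.
That image sits 18.159 cm in front of the second lens, so d_o2 = 18.159 cm.
Applying the thin-lens equation again with f_2 = 9 cm and d_o2 = 18.159 cm gives d_i2 = 17.844 cm.
m_2 = -(17.844)/(18.159) = -0.9826.
Overall magnification: m = m_1 m_2 = 0.4020.

0.402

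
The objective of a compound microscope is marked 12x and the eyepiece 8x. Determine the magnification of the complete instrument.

The overall magnification of a compound microscope is the product of the objective and eyepiece magnifications:
M = M_obj x M_eye = 12 x 8 = 96.

96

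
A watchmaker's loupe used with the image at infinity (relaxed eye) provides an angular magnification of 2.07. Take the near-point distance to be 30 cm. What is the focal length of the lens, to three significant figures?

For the image at infinity, M = D/f.
f = D/M = 30/2.07 = 14.493 cm.

14.5 cm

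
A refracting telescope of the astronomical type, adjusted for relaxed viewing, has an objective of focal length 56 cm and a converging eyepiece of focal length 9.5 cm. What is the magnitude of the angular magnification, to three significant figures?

|M| = f_obj/|f_eye| = 56/9.5 = 5.895.

5.89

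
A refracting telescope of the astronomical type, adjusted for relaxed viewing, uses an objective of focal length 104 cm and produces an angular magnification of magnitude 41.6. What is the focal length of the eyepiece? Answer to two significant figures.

|M| = f_obj/f_eye, so f_eye = f_obj/|M| = 104/41.6 = 2.500 cm.

2.5 cm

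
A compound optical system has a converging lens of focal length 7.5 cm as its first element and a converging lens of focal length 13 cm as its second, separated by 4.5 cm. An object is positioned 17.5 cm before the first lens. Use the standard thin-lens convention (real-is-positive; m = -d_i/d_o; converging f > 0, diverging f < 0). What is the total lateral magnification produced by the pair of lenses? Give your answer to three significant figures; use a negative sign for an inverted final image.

Applying the thin-lens equation to the first lens, 1/7.5 = 1/17.5 + 1/d_i1, which gives d_i1 = 13.125 cm.
Its lateral magnification is m_1 = -d_i1/d_o1 = -(13.125)/17.5 = -0.7500.
This image would form 13.125 cm past lens 1, i.e. 8.625 cm beyond lens 2, so it is a virtual object for lens 2: d_o2 = 4.5 - 13.125 = -8.625 cm.
Applying the thin-lens equation again with f_2 = 13 cm and d_o2 = -8.625 cm gives d_i2 = 5.185 cm.
m_2 = -(5.185)/(-8.625) = 0.6012.
Overall magnification: m = m_1 m_2 = -0.4509.

-0.451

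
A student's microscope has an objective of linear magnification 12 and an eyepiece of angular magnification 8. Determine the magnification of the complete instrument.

The overall magnification of a compound microscope is the product of the objective and eyepiece magnifications:
M = M_obj x M_eye = 12 x 8 = 96.

96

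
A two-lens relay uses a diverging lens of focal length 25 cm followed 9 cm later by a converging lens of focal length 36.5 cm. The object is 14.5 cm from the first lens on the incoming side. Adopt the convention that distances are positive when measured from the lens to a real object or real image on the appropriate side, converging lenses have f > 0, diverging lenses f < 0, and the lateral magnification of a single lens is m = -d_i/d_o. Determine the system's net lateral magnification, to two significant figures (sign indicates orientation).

1.3

Applying the thin-lens equation to the first lens, 1/(-25) = 1/14.5 + 1/d_i1, which gives d_i1 = -9.177 cm.
Its lateral magnification is m_1 = -d_i1/d_o1 = -(-9.177)/14.5 = 0.6329.
With d_i1 < 0 the first image is virtual and lies on the object side; the object distance for lens 2 is d_o2 = 9 - (-9.177) = 18.177 cm.
Applying the thin-lens equation again with f_2 = 36.5 cm and d_o2 = 18.177 cm gives d_i2 = -36.210 cm.
m_2 = -(-36.210)/(18.177) = 1.9921.
The system's lateral magnification is m_1 m_2 = (0.6329)(1.9921) = 1.2608.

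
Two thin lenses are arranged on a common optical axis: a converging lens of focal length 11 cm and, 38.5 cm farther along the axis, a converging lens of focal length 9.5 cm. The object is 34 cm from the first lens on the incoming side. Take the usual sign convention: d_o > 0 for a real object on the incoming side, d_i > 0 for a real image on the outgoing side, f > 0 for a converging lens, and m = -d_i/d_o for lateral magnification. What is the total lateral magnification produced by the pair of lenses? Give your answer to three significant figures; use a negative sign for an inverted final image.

Applying the thin-lens equation to the first lens, 1/11 = 1/34 + 1/d_i1, which gives d_i1 = 16.261 cm.
Its lateral magnification is m_1 = -d_i1/d_o1 = -(16.261)/34 = -0.4783.
That image sits 22.239 cm in front of the second lens, so d_o2 = 22.239 cm.
Applying the thin-lens equation again with f_2 = 9.5 cm and d_o2 = 22.239 cm gives d_i2 = 16.584 cm.
m_2 = -(16.584)/(22.239) = -0.7457.
The system's lateral magnification is m_1 m_2 = (-0.4783)(-0.7457) = 0.3567.

0.357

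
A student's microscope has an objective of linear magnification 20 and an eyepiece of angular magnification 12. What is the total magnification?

The overall magnification of a compound microscope is the product of the objective and eyepiece magnifications:
M = M_obj x M_eye = 20 x 12 = 240.

240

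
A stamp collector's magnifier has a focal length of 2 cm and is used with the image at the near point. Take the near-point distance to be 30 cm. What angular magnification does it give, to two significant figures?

M = 1 + D/f = 1 + 30/2 = 16.000.

16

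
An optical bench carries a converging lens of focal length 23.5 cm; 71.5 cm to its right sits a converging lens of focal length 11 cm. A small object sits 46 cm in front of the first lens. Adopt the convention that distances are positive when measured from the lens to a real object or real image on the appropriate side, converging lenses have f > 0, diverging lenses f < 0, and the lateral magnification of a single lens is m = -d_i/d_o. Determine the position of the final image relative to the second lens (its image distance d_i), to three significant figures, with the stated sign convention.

First lens: d_i1 = 1/(1/23.5 - 1/46) = 48.044 cm.
The intermediate image is 48.044 cm to the right of lens 1, so d_o2 = L - d_i1 = 71.5 - 48.044 = 23.456 cm.
Second lens: d_i2 = 1/(1/11 - 1/(23.456)) = 20.715 cm.

20.7 cm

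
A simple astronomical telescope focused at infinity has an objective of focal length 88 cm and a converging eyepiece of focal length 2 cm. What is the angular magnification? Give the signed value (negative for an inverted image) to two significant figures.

M = -f_obj/f_eye = -88/(2) = -44.000.

-44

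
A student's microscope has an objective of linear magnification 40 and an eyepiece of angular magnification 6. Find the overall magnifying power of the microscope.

The overall magnification of a compound microscope is the product of the objective and eyepiece magnifications:
M = M_obj x M_eye = 40 x 6 = 240.

240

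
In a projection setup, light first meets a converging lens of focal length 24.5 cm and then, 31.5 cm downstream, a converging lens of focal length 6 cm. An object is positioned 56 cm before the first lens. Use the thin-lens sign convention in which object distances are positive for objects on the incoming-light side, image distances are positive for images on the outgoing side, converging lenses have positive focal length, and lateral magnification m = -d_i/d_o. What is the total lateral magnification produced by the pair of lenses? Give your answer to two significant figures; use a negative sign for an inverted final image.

-0.26

First lens: d_i1 = 1/(1/24.5 - 1/56) = 43.556 cm.
m_1 = -(43.556)/56 = -0.7778.
Since 43.556 cm > 31.5 cm, the first image lies past the second lens and serves as a virtual object: d_o2 = L - d_i1 = -12.056 cm.
Second lens: d_i2 = 1/(1/6 - 1/(-12.056)) = 4.006 cm.
m_2 = -(4.006)/(-12.056) = 0.3323.
Total m = m_1 x m_2 = (-0.7778)(0.3323) = -0.2585.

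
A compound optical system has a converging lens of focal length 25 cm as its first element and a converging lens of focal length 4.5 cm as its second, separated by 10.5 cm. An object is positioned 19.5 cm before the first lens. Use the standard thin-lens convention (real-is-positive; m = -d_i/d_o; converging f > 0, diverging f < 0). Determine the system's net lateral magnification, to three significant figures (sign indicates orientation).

Lens 1: 1/d_i1 = 1/f_1 - 1/d_o1 = 1/25 - 1/19.5 = -0.01128 cm^-1, so d_i1 = -88.636 cm.
m_1 = -(-88.636)/19.5 = 4.5455.
With d_i1 < 0 the first image is virtual and lies on the object side; the object distance for lens 2 is d_o2 = 10.5 - (-88.636) = 99.136 cm.
Lens 2: 1/d_i2 = 1/f_2 - 1/d_o2 = 1/4.5 - 1/(99.136) = 0.21214 cm^-1, so d_i2 = 4.714 cm.
m_2 = -(4.714)/(99.136) = -0.0476.
Overall magnification: m = m_1 m_2 = -0.2161.

-0.216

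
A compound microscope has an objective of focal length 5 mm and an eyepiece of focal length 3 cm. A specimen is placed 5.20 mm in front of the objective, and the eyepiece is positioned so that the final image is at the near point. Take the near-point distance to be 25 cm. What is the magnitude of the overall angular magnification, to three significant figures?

233

Convert to cm: f_obj = 5 mm = 0.5 cm; d_o = 5.20 mm = 0.52 cm.
Objective: 1/d_i = 1/f_obj - 1/d_o = 1/0.5 - 1/0.52 = 0.07692 cm^-1, so d_i = 13.000 cm.
m_obj = -d_i/d_o = -13.000/0.52 = -25.000.
Eyepiece angular magnification (image at near point): M_eye = 1 + D/f_e = 1 + 25/3 = 9.333.
Overall M = m_obj x M_eye = (-25.000)(9.333) = -233.33.
|M| = 233.33.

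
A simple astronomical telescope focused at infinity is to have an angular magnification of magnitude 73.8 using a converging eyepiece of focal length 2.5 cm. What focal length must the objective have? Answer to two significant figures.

180 cm

|M| = f_obj/|f_eye|, so f_obj = |M| x |f_eye| = 73.8 x 2.5 = 184.500 cm.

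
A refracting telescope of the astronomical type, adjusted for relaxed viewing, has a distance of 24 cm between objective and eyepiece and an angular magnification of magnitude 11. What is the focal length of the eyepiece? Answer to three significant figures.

In normal adjustment the tube length equals f_obj + f_eye and |M| = f_obj/f_eye.
So f_obj = 11 f_eye and 11 f_eye + f_eye = 24 cm, giving f_eye = 24/12 = 2.000 cm and f_obj = 22.000 cm.

2.00 cm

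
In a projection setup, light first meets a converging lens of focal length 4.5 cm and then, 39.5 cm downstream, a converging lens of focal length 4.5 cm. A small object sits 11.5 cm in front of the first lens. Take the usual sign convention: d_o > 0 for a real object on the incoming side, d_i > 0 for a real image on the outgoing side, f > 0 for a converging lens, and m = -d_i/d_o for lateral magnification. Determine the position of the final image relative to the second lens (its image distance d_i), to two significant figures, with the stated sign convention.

5.2 cm

Lens 1: 1/d_i1 = 1/f_1 - 1/d_o1 = 1/4.5 - 1/11.5 = 0.13527 cm^-1, so d_i1 = 7.393 cm.
The intermediate image is 7.393 cm to the right of lens 1, so d_o2 = L - d_i1 = 39.5 - 7.393 = 32.107 cm.
Lens 2: 1/d_i2 = 1/f_2 - 1/d_o2 = 1/4.5 - 1/(32.107) = 0.19108 cm^-1, so d_i2 = 5.234 cm.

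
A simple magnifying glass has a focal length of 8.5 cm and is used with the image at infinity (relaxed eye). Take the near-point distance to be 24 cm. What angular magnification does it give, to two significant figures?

M = D/f = 24/8.5 = 2.824.

2.8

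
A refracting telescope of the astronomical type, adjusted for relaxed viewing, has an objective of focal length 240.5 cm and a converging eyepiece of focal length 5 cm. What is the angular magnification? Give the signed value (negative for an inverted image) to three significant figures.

-48.1

M = -f_obj/f_eye = -240.5/(5) = -48.100.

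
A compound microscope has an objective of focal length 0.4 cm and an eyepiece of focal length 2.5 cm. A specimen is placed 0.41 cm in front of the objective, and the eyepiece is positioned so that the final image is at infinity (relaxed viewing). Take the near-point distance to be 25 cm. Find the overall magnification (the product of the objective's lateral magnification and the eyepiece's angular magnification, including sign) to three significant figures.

-400

Objective: 1/d_i = 1/f_obj - 1/d_o = 1/0.4 - 1/0.41 = 0.06098 cm^-1, so d_i = 16.400 cm.
m_obj = -d_i/d_o = -16.400/0.41 = -40.000.
Eyepiece angular magnification (image at infinity): M_eye = D/f_e = 25/2.5 = 10.000.
Overall M = m_obj x M_eye = (-40.000)(10.000) = -400.00.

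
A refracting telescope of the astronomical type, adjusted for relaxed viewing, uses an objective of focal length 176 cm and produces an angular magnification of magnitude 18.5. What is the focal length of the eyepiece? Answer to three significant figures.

|M| = f_obj/f_eye, so f_eye = f_obj/|M| = 176/18.5 = 9.514 cm.

9.51 cm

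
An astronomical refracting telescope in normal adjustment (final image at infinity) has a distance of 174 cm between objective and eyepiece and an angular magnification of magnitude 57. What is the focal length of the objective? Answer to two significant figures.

In normal adjustment the tube length equals f_obj + f_eye and |M| = f_obj/f_eye.
So f_obj = 57 f_eye and 57 f_eye + f_eye = 174 cm, giving f_eye = 174/58 = 3.000 cm and f_obj = 171.000 cm.

170 cm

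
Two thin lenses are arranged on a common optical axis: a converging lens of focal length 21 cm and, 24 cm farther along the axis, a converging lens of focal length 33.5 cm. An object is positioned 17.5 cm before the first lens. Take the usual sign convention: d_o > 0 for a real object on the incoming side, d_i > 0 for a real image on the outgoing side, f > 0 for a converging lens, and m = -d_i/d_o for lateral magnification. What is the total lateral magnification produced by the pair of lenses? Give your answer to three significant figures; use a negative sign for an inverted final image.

-2.10

Applying the thin-lens equation to the first lens, 1/21 = 1/17.5 + 1/d_i1, which gives d_i1 = -105.000 cm.
Its lateral magnification is m_1 = -d_i1/d_o1 = -(-105.000)/17.5 = 6.0000.
With d_i1 < 0 the first image is virtual and lies on the object side; the object distance for lens 2 is d_o2 = 24 - (-105.000) = 129.000 cm.
Applying the thin-lens equation again with f_2 = 33.5 cm and d_o2 = 129.000 cm gives d_i2 = 45.251 cm.
m_2 = -(45.251)/(129.000) = -0.3508.
The system's lateral magnification is m_1 m_2 = (6.0000)(-0.3508) = -2.1047.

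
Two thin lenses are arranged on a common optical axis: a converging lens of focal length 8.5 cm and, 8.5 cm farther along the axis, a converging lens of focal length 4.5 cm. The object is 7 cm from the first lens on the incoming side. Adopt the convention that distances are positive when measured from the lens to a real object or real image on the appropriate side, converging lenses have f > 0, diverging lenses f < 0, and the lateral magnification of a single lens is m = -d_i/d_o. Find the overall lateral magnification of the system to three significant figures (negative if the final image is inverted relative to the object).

Lens 1: 1/d_i1 = 1/f_1 - 1/d_o1 = 1/8.5 - 1/7 = -0.02521 cm^-1, so d_i1 = -39.667 cm.
m_1 = -(-39.667)/7 = 5.6667.
The intermediate image is virtual, 39.667 cm to the left of lens 1, so d_o2 = L - d_i1 = 8.5 - (-39.667) = 48.167 cm.
Lens 2: 1/d_i2 = 1/f_2 - 1/d_o2 = 1/4.5 - 1/(48.167) = 0.20146 cm^-1, so d_i2 = 4.964 cm.
m_2 = -(4.964)/(48.167) = -0.1031.
Overall magnification: m = m_1 m_2 = -0.5840.

-0.584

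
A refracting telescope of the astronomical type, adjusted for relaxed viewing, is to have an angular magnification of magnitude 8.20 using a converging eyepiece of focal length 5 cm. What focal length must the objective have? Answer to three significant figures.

|M| = f_obj/|f_eye|, so f_obj = |M| x |f_eye| = 8.2 x 5 = 41.000 cm.

41.0 cm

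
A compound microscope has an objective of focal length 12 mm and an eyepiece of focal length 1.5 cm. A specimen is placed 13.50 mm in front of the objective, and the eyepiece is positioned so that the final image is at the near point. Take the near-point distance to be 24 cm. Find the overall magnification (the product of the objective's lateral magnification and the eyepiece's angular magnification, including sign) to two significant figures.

-140

Convert to cm: f_obj = 12 mm = 1.2 cm; d_o = 13.50 mm = 1.35 cm.
Objective: 1/d_i = 1/f_obj - 1/d_o = 1/1.2 - 1/1.35 = 0.09259 cm^-1, so d_i = 10.800 cm.
m_obj = -d_i/d_o = -10.800/1.35 = -8.000.
Eyepiece angular magnification (image at near point): M_eye = 1 + D/f_e = 1 + 24/1.5 = 17.000.
Overall M = m_obj x M_eye = (-8.000)(17.000) = -136.00.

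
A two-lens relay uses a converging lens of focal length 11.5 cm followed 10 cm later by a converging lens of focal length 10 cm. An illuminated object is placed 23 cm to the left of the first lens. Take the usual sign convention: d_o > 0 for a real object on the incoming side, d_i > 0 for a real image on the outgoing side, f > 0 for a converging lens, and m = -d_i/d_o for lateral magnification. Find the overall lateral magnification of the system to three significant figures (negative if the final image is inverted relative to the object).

First lens: d_i1 = 1/(1/11.5 - 1/23) = 23.000 cm.
m_1 = -(23.000)/23 = -1.0000.
Since 23.000 cm > 10 cm, the first image lies past the second lens and serves as a virtual object: d_o2 = L - d_i1 = -13.000 cm.
Second lens: d_i2 = 1/(1/10 - 1/(-13.000)) = 5.652 cm.
m_2 = -(5.652)/(-13.000) = 0.4348.
The system's lateral magnification is m_1 m_2 = (-1.0000)(0.4348) = -0.4348.

-0.435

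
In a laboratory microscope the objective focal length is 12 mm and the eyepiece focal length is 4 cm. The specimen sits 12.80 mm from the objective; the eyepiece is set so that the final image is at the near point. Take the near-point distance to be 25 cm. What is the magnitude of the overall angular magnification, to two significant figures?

110

Convert to cm: f_obj = 12 mm = 1.2 cm; d_o = 12.80 mm = 1.28 cm.
Objective: 1/d_i = 1/f_obj - 1/d_o = 1/1.2 - 1/1.28 = 0.05208 cm^-1, so d_i = 19.200 cm.
m_obj = -d_i/d_o = -19.200/1.28 = -15.000.
Eyepiece angular magnification (image at near point): M_eye = 1 + D/f_e = 1 + 25/4 = 7.250.
Overall M = m_obj x M_eye = (-15.000)(7.250) = -108.75.
|M| = 108.75.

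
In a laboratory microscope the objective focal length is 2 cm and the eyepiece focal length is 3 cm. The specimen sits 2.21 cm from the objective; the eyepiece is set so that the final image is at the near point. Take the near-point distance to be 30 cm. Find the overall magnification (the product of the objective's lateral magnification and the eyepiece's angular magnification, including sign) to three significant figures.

-105

Objective: 1/d_i = 1/f_obj - 1/d_o = 1/2 - 1/2.21 = 0.04751 cm^-1, so d_i = 21.048 cm.
m_obj = -d_i/d_o = -21.048/2.21 = -9.524.
Eyepiece angular magnification (image at near point): M_eye = 1 + D/f_e = 1 + 30/3 = 11.000.
Overall M = m_obj x M_eye = (-9.524)(11.000) = -104.76.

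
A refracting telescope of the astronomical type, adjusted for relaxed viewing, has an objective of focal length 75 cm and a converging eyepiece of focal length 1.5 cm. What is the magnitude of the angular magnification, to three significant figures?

|M| = f_obj/|f_eye| = 75/1.5 = 50.000.

50.0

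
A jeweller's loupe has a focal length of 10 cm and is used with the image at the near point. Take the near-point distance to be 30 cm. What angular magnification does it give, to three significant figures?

M = 1 + D/f = 1 + 30/10 = 4.000.

4.00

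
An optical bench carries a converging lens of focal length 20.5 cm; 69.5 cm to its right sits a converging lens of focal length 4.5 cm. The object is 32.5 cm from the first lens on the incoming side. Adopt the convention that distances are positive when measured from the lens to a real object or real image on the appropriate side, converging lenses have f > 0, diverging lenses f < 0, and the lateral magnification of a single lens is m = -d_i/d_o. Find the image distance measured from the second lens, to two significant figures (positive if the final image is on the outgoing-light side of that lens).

Applying the thin-lens equation to the first lens, 1/20.5 = 1/32.5 + 1/d_i1, which gives d_i1 = 55.521 cm.
Object distance for lens 2: d_o2 = 69.5 - 55.521 = 13.979 cm.
Applying the thin-lens equation again with f_2 = 4.5 cm and d_o2 = 13.979 cm gives d_i2 = 6.636 cm.

6.6 cm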